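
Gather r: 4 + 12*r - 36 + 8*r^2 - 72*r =8*r^2 - 60*r - 32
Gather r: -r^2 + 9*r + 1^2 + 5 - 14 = -r^2 + 9*r - 8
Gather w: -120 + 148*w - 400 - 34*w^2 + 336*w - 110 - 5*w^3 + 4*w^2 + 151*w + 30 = -5*w^3 - 30*w^2 + 635*w - 600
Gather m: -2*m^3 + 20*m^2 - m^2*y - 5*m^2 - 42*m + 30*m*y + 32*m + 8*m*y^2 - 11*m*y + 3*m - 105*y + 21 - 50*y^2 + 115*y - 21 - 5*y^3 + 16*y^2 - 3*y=-2*m^3 + m^2*(15 - y) + m*(8*y^2 + 19*y - 7) - 5*y^3 - 34*y^2 + 7*y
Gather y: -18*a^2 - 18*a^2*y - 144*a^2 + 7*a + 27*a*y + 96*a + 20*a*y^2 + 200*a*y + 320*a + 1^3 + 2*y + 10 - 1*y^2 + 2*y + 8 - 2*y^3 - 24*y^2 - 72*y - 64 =-162*a^2 + 423*a - 2*y^3 + y^2*(20*a - 25) + y*(-18*a^2 + 227*a - 68) - 45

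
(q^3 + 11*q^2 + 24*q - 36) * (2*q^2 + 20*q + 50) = 2*q^5 + 42*q^4 + 318*q^3 + 958*q^2 + 480*q - 1800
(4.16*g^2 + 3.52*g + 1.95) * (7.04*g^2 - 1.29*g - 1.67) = 29.2864*g^4 + 19.4144*g^3 + 2.24*g^2 - 8.3939*g - 3.2565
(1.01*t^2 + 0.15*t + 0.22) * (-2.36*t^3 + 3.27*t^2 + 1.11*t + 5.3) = -2.3836*t^5 + 2.9487*t^4 + 1.0924*t^3 + 6.2389*t^2 + 1.0392*t + 1.166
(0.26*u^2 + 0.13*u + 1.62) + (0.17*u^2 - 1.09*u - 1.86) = 0.43*u^2 - 0.96*u - 0.24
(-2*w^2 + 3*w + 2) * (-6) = 12*w^2 - 18*w - 12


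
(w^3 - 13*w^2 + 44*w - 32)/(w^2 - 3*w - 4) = (w^2 - 9*w + 8)/(w + 1)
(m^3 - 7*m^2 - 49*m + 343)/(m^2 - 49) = m - 7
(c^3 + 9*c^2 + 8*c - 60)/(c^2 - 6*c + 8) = (c^2 + 11*c + 30)/(c - 4)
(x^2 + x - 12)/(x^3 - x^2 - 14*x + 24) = 1/(x - 2)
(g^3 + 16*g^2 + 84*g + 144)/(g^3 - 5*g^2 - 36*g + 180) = (g^2 + 10*g + 24)/(g^2 - 11*g + 30)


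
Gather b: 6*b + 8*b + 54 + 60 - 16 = 14*b + 98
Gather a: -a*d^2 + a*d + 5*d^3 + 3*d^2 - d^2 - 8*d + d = a*(-d^2 + d) + 5*d^3 + 2*d^2 - 7*d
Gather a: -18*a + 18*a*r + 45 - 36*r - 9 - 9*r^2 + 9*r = a*(18*r - 18) - 9*r^2 - 27*r + 36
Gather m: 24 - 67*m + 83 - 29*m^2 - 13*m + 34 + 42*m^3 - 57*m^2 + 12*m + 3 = 42*m^3 - 86*m^2 - 68*m + 144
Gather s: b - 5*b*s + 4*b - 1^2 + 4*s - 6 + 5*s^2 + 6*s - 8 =5*b + 5*s^2 + s*(10 - 5*b) - 15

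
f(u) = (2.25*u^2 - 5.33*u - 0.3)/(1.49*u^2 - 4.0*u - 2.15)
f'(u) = (4.0 - 2.98*u)*(2.25*u^2 - 5.33*u - 0.3)/(1.49*u^2 - 4.0*u - 2.15)^2 + (4.5*u - 5.33)/(1.49*u^2 - 4.0*u - 2.15) = (-1.0583*u^2 - 8.781*u + 10.2595)/(2.2201*u^4 - 11.92*u^3 + 9.593*u^2 + 17.2*u + 4.6225)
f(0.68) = 0.69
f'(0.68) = 0.22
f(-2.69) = 1.56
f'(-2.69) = 0.07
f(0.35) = 0.56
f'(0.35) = 0.62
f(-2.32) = 1.60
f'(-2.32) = 0.11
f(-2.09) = 1.63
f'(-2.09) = 0.15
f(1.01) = 0.73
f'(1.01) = 0.01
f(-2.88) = 1.55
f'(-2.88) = 0.06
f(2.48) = -0.11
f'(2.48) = -2.13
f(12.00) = 1.58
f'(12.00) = -0.01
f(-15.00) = 1.49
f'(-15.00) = -0.00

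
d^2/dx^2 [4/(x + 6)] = 8/(x + 6)^3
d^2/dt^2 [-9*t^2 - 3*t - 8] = -18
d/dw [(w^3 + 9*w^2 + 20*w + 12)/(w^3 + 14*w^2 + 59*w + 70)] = (5*w^2 + 58*w + 173)/(w^4 + 24*w^3 + 214*w^2 + 840*w + 1225)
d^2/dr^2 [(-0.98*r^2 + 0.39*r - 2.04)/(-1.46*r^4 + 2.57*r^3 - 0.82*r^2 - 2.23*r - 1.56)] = (12.533808*r^8 - 32.038824*r^7 + 120.9821*r^6 - 286.179762*r^5 + 198.32874*r^4 + 21.97451*r^3 - 143.958888*r^2 + 74.448*r + 22.553616)/(3.112136*r^12 - 16.434636*r^11 + 34.173198*r^10 - 21.175013*r^9 - 21.035382*r^8 + 19.900521*r^7 + 36.252382*r^6 - 23.093679*r^5 - 27.603762*r^4 + 9.442207*r^3 + 29.259828*r^2 + 16.280784*r + 3.796416)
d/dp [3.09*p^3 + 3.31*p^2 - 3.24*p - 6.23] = 9.27*p^2 + 6.62*p - 3.24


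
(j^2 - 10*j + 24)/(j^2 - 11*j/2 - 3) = 2*(j - 4)/(2*j + 1)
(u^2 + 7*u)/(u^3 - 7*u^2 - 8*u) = (u + 7)/(u^2 - 7*u - 8)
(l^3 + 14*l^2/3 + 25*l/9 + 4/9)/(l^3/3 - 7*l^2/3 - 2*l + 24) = (9*l^3 + 42*l^2 + 25*l + 4)/(3*(l^3 - 7*l^2 - 6*l + 72))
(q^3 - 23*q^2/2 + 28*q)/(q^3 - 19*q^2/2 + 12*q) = (2*q - 7)/(2*q - 3)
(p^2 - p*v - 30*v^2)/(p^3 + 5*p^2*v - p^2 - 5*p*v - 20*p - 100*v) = (p - 6*v)/(p^2 - p - 20)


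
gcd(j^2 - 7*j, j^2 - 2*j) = j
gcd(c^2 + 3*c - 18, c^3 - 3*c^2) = c - 3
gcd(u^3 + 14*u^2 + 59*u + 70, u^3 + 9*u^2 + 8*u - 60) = u + 5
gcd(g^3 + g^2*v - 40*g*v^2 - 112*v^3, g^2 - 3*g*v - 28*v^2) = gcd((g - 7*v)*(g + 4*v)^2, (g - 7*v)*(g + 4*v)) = -g^2 + 3*g*v + 28*v^2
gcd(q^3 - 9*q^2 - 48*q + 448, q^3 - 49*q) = q + 7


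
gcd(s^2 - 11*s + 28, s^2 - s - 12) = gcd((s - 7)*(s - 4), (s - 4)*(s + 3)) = s - 4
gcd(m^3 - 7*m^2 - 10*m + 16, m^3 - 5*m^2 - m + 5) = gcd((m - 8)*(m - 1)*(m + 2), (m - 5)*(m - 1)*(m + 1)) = m - 1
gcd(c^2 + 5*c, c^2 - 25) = c + 5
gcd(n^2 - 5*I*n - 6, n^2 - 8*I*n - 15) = n - 3*I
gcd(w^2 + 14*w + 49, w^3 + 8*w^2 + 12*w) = 1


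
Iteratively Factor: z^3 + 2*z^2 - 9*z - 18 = (z - 3)*(z^2 + 5*z + 6) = (z - 3)*(z + 3)*(z + 2)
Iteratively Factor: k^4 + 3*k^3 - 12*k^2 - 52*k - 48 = (k + 3)*(k^3 - 12*k - 16) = (k + 2)*(k + 3)*(k^2 - 2*k - 8) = (k + 2)^2*(k + 3)*(k - 4)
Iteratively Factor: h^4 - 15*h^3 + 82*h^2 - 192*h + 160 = (h - 4)*(h^3 - 11*h^2 + 38*h - 40) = (h - 4)^2*(h^2 - 7*h + 10) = (h - 5)*(h - 4)^2*(h - 2)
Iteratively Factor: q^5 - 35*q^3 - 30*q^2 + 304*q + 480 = (q - 5)*(q^4 + 5*q^3 - 10*q^2 - 80*q - 96) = (q - 5)*(q - 4)*(q^3 + 9*q^2 + 26*q + 24) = (q - 5)*(q - 4)*(q + 3)*(q^2 + 6*q + 8) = (q - 5)*(q - 4)*(q + 2)*(q + 3)*(q + 4)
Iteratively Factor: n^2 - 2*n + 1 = (n - 1)*(n - 1)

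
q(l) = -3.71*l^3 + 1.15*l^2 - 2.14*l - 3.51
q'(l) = -11.13*l^2 + 2.3*l - 2.14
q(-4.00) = 260.89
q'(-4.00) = -189.42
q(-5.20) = 560.37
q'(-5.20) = -315.06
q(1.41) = -14.64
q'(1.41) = -21.02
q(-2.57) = 72.56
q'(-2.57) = -81.56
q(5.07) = -468.30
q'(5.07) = -276.57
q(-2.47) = 64.70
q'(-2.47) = -75.72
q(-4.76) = 432.86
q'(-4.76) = -265.27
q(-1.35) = 10.60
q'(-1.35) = -25.53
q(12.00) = -6274.47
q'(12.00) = -1577.26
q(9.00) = -2634.21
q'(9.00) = -882.97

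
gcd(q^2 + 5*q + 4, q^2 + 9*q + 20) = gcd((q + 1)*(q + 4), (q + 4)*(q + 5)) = q + 4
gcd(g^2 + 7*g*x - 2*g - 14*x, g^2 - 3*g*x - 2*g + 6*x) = g - 2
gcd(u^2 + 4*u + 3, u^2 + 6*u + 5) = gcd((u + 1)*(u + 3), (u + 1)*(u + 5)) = u + 1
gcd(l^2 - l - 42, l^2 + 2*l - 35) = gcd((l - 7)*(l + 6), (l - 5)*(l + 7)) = 1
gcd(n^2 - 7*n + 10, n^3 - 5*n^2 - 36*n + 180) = n - 5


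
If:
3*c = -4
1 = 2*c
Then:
No Solution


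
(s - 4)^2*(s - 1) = s^3 - 9*s^2 + 24*s - 16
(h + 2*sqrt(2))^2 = h^2 + 4*sqrt(2)*h + 8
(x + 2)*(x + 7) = x^2 + 9*x + 14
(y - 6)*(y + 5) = y^2 - y - 30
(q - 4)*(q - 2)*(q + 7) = q^3 + q^2 - 34*q + 56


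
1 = 1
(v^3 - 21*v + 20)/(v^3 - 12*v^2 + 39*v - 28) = (v + 5)/(v - 7)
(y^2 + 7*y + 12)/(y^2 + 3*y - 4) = (y + 3)/(y - 1)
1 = 1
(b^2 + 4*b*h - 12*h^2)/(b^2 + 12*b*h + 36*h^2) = (b - 2*h)/(b + 6*h)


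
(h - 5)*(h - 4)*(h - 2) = h^3 - 11*h^2 + 38*h - 40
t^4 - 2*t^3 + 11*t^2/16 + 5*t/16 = t*(t - 5/4)*(t - 1)*(t + 1/4)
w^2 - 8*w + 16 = (w - 4)^2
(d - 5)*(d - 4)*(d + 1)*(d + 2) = d^4 - 6*d^3 - 5*d^2 + 42*d + 40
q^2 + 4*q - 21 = (q - 3)*(q + 7)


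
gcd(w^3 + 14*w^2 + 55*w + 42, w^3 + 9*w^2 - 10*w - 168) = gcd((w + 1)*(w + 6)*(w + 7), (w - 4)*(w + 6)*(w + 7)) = w^2 + 13*w + 42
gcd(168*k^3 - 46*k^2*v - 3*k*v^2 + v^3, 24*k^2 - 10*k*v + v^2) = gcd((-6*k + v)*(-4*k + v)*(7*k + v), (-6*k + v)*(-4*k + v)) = 24*k^2 - 10*k*v + v^2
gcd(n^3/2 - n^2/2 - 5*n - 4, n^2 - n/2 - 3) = 1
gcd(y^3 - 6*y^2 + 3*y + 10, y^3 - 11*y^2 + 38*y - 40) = y^2 - 7*y + 10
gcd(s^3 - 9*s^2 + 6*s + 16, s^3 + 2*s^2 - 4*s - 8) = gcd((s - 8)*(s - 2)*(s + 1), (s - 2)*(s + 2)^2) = s - 2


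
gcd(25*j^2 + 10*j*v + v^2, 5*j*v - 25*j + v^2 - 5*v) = 5*j + v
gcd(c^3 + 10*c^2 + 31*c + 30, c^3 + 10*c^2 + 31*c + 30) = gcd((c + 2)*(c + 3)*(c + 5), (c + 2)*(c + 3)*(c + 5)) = c^3 + 10*c^2 + 31*c + 30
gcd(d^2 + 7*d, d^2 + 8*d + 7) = d + 7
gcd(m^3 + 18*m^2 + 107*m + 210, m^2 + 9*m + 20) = m + 5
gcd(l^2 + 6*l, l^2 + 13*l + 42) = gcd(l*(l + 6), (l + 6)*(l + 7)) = l + 6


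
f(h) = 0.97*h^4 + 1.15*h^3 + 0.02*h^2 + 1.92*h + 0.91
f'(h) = 3.88*h^3 + 3.45*h^2 + 0.04*h + 1.92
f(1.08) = 5.78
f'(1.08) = 10.87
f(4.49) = 508.27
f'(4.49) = 422.87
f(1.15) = 6.59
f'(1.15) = 12.43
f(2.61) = 71.52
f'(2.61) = 94.51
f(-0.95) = -1.09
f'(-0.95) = 1.67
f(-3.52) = 93.16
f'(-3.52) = -124.70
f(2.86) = 98.37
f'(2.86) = 121.02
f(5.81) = 1343.57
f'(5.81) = 879.57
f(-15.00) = 45201.61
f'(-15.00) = -12317.43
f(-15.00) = 45201.61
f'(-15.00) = -12317.43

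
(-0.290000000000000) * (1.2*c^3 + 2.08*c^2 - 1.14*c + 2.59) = -0.348*c^3 - 0.6032*c^2 + 0.3306*c - 0.7511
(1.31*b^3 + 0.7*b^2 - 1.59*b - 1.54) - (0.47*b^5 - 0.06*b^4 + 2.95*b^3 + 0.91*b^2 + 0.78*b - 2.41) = -0.47*b^5 + 0.06*b^4 - 1.64*b^3 - 0.21*b^2 - 2.37*b + 0.87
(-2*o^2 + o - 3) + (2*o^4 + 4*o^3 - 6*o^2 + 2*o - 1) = 2*o^4 + 4*o^3 - 8*o^2 + 3*o - 4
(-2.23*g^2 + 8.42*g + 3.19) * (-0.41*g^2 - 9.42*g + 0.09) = 0.9143*g^4 + 17.5544*g^3 - 80.825*g^2 - 29.292*g + 0.2871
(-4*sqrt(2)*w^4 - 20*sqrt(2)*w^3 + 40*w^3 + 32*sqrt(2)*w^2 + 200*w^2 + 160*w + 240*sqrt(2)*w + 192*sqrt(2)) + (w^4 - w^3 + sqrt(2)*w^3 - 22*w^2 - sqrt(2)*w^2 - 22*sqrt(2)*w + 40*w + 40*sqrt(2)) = -4*sqrt(2)*w^4 + w^4 - 19*sqrt(2)*w^3 + 39*w^3 + 31*sqrt(2)*w^2 + 178*w^2 + 200*w + 218*sqrt(2)*w + 232*sqrt(2)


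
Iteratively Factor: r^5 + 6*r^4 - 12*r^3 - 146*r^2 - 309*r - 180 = (r + 3)*(r^4 + 3*r^3 - 21*r^2 - 83*r - 60) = (r - 5)*(r + 3)*(r^3 + 8*r^2 + 19*r + 12) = (r - 5)*(r + 1)*(r + 3)*(r^2 + 7*r + 12) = (r - 5)*(r + 1)*(r + 3)^2*(r + 4)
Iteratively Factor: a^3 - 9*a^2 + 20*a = (a)*(a^2 - 9*a + 20) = a*(a - 4)*(a - 5)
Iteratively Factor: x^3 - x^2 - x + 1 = (x - 1)*(x^2 - 1) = (x - 1)*(x + 1)*(x - 1)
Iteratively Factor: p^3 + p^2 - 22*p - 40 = (p + 4)*(p^2 - 3*p - 10) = (p + 2)*(p + 4)*(p - 5)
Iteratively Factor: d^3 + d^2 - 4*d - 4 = (d + 1)*(d^2 - 4) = (d + 1)*(d + 2)*(d - 2)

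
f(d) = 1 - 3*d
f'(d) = -3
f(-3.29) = 10.87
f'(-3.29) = -3.00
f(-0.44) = 2.32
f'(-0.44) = -3.00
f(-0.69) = 3.07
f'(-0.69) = -3.00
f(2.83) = -7.49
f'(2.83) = -3.00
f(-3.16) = 10.48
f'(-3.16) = -3.00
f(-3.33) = 10.99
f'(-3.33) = -3.00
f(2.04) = -5.12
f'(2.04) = -3.00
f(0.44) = -0.32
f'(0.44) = -3.00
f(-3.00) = 10.00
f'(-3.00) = -3.00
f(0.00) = 1.00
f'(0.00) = -3.00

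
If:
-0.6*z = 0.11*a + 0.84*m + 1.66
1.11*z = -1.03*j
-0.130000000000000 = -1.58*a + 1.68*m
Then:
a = -0.666666666666667*z - 1.77222222222222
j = -1.07766990291262*z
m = -0.626984126984127*z - 1.74411375661376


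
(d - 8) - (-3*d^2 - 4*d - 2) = 3*d^2 + 5*d - 6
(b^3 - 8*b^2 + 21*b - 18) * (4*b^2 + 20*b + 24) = 4*b^5 - 12*b^4 - 52*b^3 + 156*b^2 + 144*b - 432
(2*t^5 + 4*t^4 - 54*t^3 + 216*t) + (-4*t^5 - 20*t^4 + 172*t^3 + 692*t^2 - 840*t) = -2*t^5 - 16*t^4 + 118*t^3 + 692*t^2 - 624*t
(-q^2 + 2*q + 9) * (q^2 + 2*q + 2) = -q^4 + 11*q^2 + 22*q + 18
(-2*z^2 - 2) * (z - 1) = -2*z^3 + 2*z^2 - 2*z + 2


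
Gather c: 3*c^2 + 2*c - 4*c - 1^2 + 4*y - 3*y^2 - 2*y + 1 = 3*c^2 - 2*c - 3*y^2 + 2*y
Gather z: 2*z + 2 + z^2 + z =z^2 + 3*z + 2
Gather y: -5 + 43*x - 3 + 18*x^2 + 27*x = 18*x^2 + 70*x - 8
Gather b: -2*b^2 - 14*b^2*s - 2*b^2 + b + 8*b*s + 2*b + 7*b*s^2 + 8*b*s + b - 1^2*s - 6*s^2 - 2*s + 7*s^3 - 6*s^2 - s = b^2*(-14*s - 4) + b*(7*s^2 + 16*s + 4) + 7*s^3 - 12*s^2 - 4*s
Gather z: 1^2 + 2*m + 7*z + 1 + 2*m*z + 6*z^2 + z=2*m + 6*z^2 + z*(2*m + 8) + 2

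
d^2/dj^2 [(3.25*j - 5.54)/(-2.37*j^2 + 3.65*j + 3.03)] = ((3.25*j - 5.54)*(4.74*j - 3.65)*(9.48*j - 7.3) + (46.215*j - 49.9846)*(-2.37*j^2 + 3.65*j + 3.03))/(-2.37*j^2 + 3.65*j + 3.03)^3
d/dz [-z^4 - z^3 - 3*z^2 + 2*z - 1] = -4*z^3 - 3*z^2 - 6*z + 2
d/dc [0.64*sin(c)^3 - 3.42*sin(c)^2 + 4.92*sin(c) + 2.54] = (1.92*sin(c)^2 - 6.84*sin(c) + 4.92)*cos(c)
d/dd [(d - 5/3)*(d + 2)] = 2*d + 1/3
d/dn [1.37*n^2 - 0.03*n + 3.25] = 2.74*n - 0.03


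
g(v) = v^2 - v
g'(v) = 2*v - 1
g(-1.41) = 3.40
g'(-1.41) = -3.82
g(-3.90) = 19.11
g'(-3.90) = -8.80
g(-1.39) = 3.32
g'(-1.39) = -3.78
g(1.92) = 1.77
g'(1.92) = 2.84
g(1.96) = 1.88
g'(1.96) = 2.92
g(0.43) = -0.25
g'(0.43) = -0.14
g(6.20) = 32.24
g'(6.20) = 11.40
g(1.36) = 0.49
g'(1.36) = 1.72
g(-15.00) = 240.00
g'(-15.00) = -31.00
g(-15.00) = 240.00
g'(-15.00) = -31.00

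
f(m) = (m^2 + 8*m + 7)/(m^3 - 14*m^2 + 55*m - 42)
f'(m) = (2*m + 8)/(m^3 - 14*m^2 + 55*m - 42) + (-3*m^2 + 28*m - 55)*(m^2 + 8*m + 7)/(m^3 - 14*m^2 + 55*m - 42)^2 = (-m^4 - 16*m^3 + 146*m^2 + 112*m - 721)/(m^6 - 28*m^5 + 306*m^4 - 1624*m^3 + 4201*m^2 - 4620*m + 1764)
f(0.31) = -0.36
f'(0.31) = -0.98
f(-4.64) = 0.01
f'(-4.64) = 0.01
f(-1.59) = 0.02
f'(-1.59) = -0.02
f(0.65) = -1.06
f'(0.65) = -4.18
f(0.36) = -0.42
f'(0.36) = -1.15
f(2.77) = 1.52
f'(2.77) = 0.53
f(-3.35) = 0.02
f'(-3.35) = 0.01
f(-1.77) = 0.02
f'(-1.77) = -0.01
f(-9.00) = -0.00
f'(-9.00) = 0.00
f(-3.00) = 0.02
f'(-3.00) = 0.00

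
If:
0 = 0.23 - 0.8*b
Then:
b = 0.29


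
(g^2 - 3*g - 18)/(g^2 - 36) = (g + 3)/(g + 6)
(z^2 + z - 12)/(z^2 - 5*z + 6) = (z + 4)/(z - 2)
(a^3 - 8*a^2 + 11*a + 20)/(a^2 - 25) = (a^2 - 3*a - 4)/(a + 5)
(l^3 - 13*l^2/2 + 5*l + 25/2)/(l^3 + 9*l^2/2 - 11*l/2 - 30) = (l^2 - 4*l - 5)/(l^2 + 7*l + 12)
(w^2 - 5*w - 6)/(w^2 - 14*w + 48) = (w + 1)/(w - 8)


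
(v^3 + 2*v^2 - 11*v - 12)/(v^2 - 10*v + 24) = (v^3 + 2*v^2 - 11*v - 12)/(v^2 - 10*v + 24)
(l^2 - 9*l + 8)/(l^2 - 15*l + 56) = (l - 1)/(l - 7)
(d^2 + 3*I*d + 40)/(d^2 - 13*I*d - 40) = (d + 8*I)/(d - 8*I)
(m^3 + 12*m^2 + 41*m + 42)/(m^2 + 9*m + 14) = m + 3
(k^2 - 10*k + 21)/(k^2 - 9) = (k - 7)/(k + 3)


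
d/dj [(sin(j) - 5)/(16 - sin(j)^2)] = (sin(j)^2 - 10*sin(j) + 16)*cos(j)/(sin(j)^2 - 16)^2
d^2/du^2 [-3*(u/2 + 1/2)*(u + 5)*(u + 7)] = -9*u - 39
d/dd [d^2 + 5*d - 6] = 2*d + 5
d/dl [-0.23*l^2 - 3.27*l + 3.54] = -0.46*l - 3.27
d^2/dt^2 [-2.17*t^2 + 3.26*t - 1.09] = -4.34000000000000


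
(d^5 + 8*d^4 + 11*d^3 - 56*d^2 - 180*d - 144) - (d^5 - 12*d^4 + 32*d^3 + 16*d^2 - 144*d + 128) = 20*d^4 - 21*d^3 - 72*d^2 - 36*d - 272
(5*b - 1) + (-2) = 5*b - 3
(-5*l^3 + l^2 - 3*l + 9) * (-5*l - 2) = 25*l^4 + 5*l^3 + 13*l^2 - 39*l - 18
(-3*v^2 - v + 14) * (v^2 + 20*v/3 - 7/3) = -3*v^4 - 21*v^3 + 43*v^2/3 + 287*v/3 - 98/3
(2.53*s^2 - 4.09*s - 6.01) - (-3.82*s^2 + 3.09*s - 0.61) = 6.35*s^2 - 7.18*s - 5.4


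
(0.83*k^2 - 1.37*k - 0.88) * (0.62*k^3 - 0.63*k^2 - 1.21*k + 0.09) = 0.5146*k^5 - 1.3723*k^4 - 0.6868*k^3 + 2.2868*k^2 + 0.9415*k - 0.0792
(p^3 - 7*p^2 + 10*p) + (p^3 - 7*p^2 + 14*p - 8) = 2*p^3 - 14*p^2 + 24*p - 8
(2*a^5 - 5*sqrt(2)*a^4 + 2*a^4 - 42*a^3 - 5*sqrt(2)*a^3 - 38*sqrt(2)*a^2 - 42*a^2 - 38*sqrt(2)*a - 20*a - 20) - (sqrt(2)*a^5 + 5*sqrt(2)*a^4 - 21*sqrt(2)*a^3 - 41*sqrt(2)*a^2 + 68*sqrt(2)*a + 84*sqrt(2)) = -sqrt(2)*a^5 + 2*a^5 - 10*sqrt(2)*a^4 + 2*a^4 - 42*a^3 + 16*sqrt(2)*a^3 - 42*a^2 + 3*sqrt(2)*a^2 - 106*sqrt(2)*a - 20*a - 84*sqrt(2) - 20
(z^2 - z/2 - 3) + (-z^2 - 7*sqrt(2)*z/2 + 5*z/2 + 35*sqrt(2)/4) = -7*sqrt(2)*z/2 + 2*z - 3 + 35*sqrt(2)/4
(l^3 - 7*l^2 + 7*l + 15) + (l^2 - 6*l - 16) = l^3 - 6*l^2 + l - 1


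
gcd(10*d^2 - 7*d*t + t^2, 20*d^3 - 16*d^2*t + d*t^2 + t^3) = -2*d + t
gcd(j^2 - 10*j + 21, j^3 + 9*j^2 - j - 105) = j - 3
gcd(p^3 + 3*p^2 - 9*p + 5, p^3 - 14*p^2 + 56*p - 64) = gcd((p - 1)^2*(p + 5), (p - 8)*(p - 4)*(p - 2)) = 1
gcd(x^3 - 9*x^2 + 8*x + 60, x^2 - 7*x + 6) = x - 6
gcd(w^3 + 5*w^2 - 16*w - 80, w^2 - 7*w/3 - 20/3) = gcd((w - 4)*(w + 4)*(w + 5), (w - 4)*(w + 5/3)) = w - 4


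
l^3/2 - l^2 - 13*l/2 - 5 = (l/2 + 1)*(l - 5)*(l + 1)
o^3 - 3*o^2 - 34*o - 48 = (o - 8)*(o + 2)*(o + 3)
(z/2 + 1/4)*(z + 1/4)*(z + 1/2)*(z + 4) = z^4/2 + 21*z^3/8 + 11*z^2/4 + 33*z/32 + 1/8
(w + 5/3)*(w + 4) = w^2 + 17*w/3 + 20/3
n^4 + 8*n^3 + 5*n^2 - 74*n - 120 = (n - 3)*(n + 2)*(n + 4)*(n + 5)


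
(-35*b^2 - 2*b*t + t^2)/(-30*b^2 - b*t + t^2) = (-7*b + t)/(-6*b + t)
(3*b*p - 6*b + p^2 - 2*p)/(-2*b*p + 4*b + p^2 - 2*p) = (3*b + p)/(-2*b + p)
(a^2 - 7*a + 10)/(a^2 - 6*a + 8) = (a - 5)/(a - 4)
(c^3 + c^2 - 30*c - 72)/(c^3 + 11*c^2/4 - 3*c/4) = 4*(c^2 - 2*c - 24)/(c*(4*c - 1))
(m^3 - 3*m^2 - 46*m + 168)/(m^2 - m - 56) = (m^2 - 10*m + 24)/(m - 8)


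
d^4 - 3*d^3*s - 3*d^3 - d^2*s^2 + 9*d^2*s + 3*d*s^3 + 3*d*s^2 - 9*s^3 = (d - 3)*(d - 3*s)*(d - s)*(d + s)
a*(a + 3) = a^2 + 3*a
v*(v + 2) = v^2 + 2*v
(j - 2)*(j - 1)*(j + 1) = j^3 - 2*j^2 - j + 2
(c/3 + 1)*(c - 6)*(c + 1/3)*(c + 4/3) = c^4/3 - 4*c^3/9 - 203*c^2/27 - 94*c/9 - 8/3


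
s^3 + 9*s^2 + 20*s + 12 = (s + 1)*(s + 2)*(s + 6)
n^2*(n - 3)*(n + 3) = n^4 - 9*n^2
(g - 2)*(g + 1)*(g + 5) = g^3 + 4*g^2 - 7*g - 10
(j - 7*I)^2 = j^2 - 14*I*j - 49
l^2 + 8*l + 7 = (l + 1)*(l + 7)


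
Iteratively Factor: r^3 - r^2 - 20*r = (r)*(r^2 - r - 20) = r*(r - 5)*(r + 4)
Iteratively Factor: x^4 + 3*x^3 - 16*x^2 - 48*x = (x + 3)*(x^3 - 16*x) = (x - 4)*(x + 3)*(x^2 + 4*x) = x*(x - 4)*(x + 3)*(x + 4)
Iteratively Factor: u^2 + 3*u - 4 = (u + 4)*(u - 1)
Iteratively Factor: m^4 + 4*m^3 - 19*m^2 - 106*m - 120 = (m + 2)*(m^3 + 2*m^2 - 23*m - 60) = (m - 5)*(m + 2)*(m^2 + 7*m + 12) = (m - 5)*(m + 2)*(m + 4)*(m + 3)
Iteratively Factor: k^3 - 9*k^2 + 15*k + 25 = (k + 1)*(k^2 - 10*k + 25) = (k - 5)*(k + 1)*(k - 5)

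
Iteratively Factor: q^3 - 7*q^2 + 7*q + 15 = (q - 3)*(q^2 - 4*q - 5) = (q - 3)*(q + 1)*(q - 5)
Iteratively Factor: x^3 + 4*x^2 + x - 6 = (x + 3)*(x^2 + x - 2) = (x - 1)*(x + 3)*(x + 2)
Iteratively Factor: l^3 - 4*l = (l + 2)*(l^2 - 2*l) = (l - 2)*(l + 2)*(l)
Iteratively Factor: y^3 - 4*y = (y - 2)*(y^2 + 2*y) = y*(y - 2)*(y + 2)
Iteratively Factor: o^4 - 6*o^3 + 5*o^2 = (o - 5)*(o^3 - o^2) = o*(o - 5)*(o^2 - o) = o^2*(o - 5)*(o - 1)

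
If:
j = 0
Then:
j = 0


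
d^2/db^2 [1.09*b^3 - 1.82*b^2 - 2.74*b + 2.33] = 6.54*b - 3.64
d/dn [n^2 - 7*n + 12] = 2*n - 7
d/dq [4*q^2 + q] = 8*q + 1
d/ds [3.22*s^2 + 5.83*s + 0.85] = 6.44*s + 5.83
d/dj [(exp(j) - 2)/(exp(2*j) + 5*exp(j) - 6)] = (-(exp(j) - 2)*(2*exp(j) + 5) + exp(2*j) + 5*exp(j) - 6)*exp(j)/(exp(2*j) + 5*exp(j) - 6)^2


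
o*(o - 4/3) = o^2 - 4*o/3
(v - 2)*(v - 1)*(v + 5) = v^3 + 2*v^2 - 13*v + 10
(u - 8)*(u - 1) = u^2 - 9*u + 8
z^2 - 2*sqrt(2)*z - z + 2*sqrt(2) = (z - 1)*(z - 2*sqrt(2))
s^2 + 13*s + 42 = (s + 6)*(s + 7)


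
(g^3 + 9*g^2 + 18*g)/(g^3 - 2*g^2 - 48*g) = (g + 3)/(g - 8)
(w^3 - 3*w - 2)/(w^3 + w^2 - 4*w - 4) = (w + 1)/(w + 2)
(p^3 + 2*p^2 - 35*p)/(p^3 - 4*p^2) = (p^2 + 2*p - 35)/(p*(p - 4))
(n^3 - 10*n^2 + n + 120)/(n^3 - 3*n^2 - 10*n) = (n^2 - 5*n - 24)/(n*(n + 2))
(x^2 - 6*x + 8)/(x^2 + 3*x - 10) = (x - 4)/(x + 5)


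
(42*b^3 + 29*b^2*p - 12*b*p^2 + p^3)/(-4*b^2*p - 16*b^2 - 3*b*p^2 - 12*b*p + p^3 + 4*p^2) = (42*b^2 - 13*b*p + p^2)/(-4*b*p - 16*b + p^2 + 4*p)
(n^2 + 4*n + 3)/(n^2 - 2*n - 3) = (n + 3)/(n - 3)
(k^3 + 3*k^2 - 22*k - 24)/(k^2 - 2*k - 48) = (k^2 - 3*k - 4)/(k - 8)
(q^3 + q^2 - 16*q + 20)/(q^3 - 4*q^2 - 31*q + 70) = (q - 2)/(q - 7)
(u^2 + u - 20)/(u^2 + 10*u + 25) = (u - 4)/(u + 5)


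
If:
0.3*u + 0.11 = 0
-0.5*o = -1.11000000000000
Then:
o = 2.22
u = -0.37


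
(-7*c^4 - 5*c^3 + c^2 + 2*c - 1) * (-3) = 21*c^4 + 15*c^3 - 3*c^2 - 6*c + 3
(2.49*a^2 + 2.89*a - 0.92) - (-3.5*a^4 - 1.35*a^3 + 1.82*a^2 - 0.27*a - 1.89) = 3.5*a^4 + 1.35*a^3 + 0.67*a^2 + 3.16*a + 0.97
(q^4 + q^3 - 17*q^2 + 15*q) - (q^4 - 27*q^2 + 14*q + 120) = q^3 + 10*q^2 + q - 120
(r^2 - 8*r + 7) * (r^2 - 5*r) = r^4 - 13*r^3 + 47*r^2 - 35*r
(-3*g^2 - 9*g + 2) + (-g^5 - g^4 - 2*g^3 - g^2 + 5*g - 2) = -g^5 - g^4 - 2*g^3 - 4*g^2 - 4*g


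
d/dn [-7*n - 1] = -7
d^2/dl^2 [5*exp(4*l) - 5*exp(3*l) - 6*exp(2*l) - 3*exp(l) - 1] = (80*exp(3*l) - 45*exp(2*l) - 24*exp(l) - 3)*exp(l)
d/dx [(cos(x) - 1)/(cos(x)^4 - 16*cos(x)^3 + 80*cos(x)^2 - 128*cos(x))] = (3*cos(x)^3 - 24*cos(x)^2 + 32*cos(x) - 32)*sin(x)/((cos(x) - 8)^2*(cos(x) - 4)^3*cos(x)^2)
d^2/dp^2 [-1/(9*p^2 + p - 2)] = 2*(81*p^2 + 9*p - (18*p + 1)^2 - 18)/(9*p^2 + p - 2)^3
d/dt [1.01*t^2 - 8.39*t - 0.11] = 2.02*t - 8.39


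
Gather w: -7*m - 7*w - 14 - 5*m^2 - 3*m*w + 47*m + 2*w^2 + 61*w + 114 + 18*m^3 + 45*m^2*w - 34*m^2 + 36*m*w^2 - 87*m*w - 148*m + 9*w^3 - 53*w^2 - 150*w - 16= 18*m^3 - 39*m^2 - 108*m + 9*w^3 + w^2*(36*m - 51) + w*(45*m^2 - 90*m - 96) + 84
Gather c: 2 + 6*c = 6*c + 2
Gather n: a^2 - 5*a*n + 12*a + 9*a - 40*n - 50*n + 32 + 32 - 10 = a^2 + 21*a + n*(-5*a - 90) + 54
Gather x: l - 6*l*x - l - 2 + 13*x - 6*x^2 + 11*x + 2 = -6*x^2 + x*(24 - 6*l)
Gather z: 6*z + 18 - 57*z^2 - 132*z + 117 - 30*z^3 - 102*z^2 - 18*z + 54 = -30*z^3 - 159*z^2 - 144*z + 189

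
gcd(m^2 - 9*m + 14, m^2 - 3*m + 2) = m - 2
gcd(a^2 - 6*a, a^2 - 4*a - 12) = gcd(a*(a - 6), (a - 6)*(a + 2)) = a - 6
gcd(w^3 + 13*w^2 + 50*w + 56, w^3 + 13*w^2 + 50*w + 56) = w^3 + 13*w^2 + 50*w + 56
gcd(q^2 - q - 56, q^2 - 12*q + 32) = q - 8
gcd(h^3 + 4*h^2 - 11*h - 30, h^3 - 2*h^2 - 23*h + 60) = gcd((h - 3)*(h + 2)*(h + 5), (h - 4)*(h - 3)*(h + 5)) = h^2 + 2*h - 15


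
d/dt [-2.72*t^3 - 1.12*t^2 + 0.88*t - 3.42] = -8.16*t^2 - 2.24*t + 0.88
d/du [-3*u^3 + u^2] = u*(2 - 9*u)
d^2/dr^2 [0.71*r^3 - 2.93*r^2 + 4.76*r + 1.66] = 4.26*r - 5.86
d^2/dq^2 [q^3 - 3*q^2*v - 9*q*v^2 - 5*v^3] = 6*q - 6*v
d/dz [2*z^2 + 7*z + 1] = 4*z + 7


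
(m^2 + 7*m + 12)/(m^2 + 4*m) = (m + 3)/m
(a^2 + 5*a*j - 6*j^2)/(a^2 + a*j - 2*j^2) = (a + 6*j)/(a + 2*j)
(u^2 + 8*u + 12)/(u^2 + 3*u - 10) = (u^2 + 8*u + 12)/(u^2 + 3*u - 10)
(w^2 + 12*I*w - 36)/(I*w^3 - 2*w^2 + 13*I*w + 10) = (w^2 + 12*I*w - 36)/(I*w^3 - 2*w^2 + 13*I*w + 10)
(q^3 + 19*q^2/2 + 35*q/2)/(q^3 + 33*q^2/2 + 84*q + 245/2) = q/(q + 7)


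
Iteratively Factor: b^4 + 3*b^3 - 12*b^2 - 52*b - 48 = (b + 2)*(b^3 + b^2 - 14*b - 24) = (b + 2)*(b + 3)*(b^2 - 2*b - 8) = (b - 4)*(b + 2)*(b + 3)*(b + 2)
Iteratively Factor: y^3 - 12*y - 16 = (y - 4)*(y^2 + 4*y + 4) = (y - 4)*(y + 2)*(y + 2)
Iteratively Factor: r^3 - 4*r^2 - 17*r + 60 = (r + 4)*(r^2 - 8*r + 15) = (r - 3)*(r + 4)*(r - 5)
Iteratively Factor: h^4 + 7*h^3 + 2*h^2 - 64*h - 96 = (h + 4)*(h^3 + 3*h^2 - 10*h - 24) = (h - 3)*(h + 4)*(h^2 + 6*h + 8) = (h - 3)*(h + 2)*(h + 4)*(h + 4)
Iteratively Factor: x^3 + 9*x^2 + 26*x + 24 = (x + 2)*(x^2 + 7*x + 12) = (x + 2)*(x + 3)*(x + 4)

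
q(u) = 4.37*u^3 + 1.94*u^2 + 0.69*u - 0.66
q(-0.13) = -0.73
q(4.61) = 471.89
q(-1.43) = -10.46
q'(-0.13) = 0.41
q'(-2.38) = 65.72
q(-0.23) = -0.77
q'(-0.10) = 0.43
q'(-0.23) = 0.49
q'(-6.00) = 449.37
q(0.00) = -0.66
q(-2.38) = -50.23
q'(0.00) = 0.69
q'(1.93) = 57.01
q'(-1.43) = 21.95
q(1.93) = 39.31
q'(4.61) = 297.19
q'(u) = 13.11*u^2 + 3.88*u + 0.69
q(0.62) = 1.56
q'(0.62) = 8.14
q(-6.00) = -878.88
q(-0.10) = -0.71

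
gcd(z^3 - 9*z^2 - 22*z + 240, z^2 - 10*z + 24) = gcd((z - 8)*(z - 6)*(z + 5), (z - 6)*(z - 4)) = z - 6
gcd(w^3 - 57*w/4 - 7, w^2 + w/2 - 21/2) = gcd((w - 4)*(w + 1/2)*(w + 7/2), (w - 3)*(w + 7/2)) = w + 7/2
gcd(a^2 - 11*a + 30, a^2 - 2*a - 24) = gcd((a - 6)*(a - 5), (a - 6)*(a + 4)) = a - 6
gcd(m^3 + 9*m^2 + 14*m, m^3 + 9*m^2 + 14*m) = m^3 + 9*m^2 + 14*m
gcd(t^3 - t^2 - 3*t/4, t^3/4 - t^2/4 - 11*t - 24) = 1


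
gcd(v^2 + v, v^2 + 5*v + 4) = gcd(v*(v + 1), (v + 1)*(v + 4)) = v + 1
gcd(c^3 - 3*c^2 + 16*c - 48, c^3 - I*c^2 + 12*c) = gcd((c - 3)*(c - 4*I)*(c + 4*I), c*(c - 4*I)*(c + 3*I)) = c - 4*I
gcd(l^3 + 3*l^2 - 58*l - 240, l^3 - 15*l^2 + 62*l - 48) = l - 8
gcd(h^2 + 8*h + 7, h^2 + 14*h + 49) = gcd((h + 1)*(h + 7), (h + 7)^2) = h + 7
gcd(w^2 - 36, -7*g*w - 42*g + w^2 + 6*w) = w + 6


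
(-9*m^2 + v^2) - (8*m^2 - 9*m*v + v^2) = -17*m^2 + 9*m*v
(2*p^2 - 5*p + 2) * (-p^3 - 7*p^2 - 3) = -2*p^5 - 9*p^4 + 33*p^3 - 20*p^2 + 15*p - 6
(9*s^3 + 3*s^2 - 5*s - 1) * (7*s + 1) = 63*s^4 + 30*s^3 - 32*s^2 - 12*s - 1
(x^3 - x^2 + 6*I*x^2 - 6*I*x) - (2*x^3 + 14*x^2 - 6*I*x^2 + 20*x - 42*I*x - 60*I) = -x^3 - 15*x^2 + 12*I*x^2 - 20*x + 36*I*x + 60*I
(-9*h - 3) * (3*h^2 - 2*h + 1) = -27*h^3 + 9*h^2 - 3*h - 3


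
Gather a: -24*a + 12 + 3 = 15 - 24*a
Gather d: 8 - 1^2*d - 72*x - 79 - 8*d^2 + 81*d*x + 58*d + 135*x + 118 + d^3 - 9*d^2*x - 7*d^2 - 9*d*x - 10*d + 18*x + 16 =d^3 + d^2*(-9*x - 15) + d*(72*x + 47) + 81*x + 63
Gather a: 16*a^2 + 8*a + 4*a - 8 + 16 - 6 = 16*a^2 + 12*a + 2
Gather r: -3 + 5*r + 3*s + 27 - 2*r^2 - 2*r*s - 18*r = -2*r^2 + r*(-2*s - 13) + 3*s + 24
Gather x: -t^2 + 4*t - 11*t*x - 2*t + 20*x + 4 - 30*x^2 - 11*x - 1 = -t^2 + 2*t - 30*x^2 + x*(9 - 11*t) + 3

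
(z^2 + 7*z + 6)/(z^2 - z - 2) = (z + 6)/(z - 2)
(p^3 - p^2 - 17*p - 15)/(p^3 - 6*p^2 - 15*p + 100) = (p^2 + 4*p + 3)/(p^2 - p - 20)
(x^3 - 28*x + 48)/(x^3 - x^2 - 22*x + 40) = (x + 6)/(x + 5)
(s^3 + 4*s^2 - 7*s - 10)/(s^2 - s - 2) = s + 5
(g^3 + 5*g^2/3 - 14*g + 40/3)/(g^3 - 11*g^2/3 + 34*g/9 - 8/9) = 3*(g + 5)/(3*g - 1)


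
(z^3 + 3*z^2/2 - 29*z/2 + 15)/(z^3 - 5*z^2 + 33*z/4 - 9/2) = 2*(z + 5)/(2*z - 3)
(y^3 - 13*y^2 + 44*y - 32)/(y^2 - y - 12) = (y^2 - 9*y + 8)/(y + 3)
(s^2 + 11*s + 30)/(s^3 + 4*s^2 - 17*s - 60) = (s + 6)/(s^2 - s - 12)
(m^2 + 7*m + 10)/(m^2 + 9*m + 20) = (m + 2)/(m + 4)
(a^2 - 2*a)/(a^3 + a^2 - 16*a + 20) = a/(a^2 + 3*a - 10)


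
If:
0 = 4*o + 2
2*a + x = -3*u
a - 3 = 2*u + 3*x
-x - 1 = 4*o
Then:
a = 16/7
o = -1/2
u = -13/7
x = 1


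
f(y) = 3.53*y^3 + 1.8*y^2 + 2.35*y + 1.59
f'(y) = 10.59*y^2 + 3.6*y + 2.35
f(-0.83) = -1.14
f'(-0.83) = 6.66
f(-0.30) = 0.95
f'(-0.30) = 2.22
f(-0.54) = 0.29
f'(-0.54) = 3.49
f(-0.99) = -2.40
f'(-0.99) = 9.17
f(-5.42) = -520.32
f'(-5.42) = 293.93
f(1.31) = 15.69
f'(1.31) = 25.24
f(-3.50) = -135.93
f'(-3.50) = 119.48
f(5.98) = 834.89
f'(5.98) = 402.58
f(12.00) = 6388.83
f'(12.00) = 1570.51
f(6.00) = 842.97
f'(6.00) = 405.19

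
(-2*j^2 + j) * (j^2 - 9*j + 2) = -2*j^4 + 19*j^3 - 13*j^2 + 2*j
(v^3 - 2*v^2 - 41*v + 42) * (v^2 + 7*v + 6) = v^5 + 5*v^4 - 49*v^3 - 257*v^2 + 48*v + 252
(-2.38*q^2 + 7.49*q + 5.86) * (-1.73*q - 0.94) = 4.1174*q^3 - 10.7205*q^2 - 17.1784*q - 5.5084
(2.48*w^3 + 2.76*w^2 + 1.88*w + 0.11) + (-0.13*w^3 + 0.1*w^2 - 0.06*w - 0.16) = 2.35*w^3 + 2.86*w^2 + 1.82*w - 0.05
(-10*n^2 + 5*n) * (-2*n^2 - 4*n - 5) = 20*n^4 + 30*n^3 + 30*n^2 - 25*n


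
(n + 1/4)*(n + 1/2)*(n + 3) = n^3 + 15*n^2/4 + 19*n/8 + 3/8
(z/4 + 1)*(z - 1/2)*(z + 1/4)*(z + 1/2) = z^4/4 + 17*z^3/16 + 3*z^2/16 - 17*z/64 - 1/16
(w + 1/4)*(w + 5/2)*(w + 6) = w^3 + 35*w^2/4 + 137*w/8 + 15/4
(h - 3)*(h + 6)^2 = h^3 + 9*h^2 - 108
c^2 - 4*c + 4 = (c - 2)^2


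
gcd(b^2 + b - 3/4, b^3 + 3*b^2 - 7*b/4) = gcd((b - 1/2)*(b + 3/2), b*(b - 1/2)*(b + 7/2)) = b - 1/2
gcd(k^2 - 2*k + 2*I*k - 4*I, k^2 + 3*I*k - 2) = k + 2*I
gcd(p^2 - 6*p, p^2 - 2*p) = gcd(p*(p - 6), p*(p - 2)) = p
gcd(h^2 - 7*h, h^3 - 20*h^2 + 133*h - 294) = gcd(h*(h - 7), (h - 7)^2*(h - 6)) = h - 7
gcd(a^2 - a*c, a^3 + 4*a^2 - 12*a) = a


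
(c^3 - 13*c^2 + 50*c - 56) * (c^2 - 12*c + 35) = c^5 - 25*c^4 + 241*c^3 - 1111*c^2 + 2422*c - 1960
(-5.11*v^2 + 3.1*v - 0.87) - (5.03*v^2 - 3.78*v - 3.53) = -10.14*v^2 + 6.88*v + 2.66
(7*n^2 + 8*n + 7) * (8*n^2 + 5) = 56*n^4 + 64*n^3 + 91*n^2 + 40*n + 35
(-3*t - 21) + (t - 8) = -2*t - 29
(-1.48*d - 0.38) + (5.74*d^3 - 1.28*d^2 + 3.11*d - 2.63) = 5.74*d^3 - 1.28*d^2 + 1.63*d - 3.01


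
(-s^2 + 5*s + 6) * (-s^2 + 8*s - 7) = s^4 - 13*s^3 + 41*s^2 + 13*s - 42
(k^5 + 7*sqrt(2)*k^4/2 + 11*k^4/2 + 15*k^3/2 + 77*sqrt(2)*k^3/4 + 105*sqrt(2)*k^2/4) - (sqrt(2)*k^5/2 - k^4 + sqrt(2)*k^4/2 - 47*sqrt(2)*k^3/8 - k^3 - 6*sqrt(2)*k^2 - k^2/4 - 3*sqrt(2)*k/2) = -sqrt(2)*k^5/2 + k^5 + 3*sqrt(2)*k^4 + 13*k^4/2 + 17*k^3/2 + 201*sqrt(2)*k^3/8 + k^2/4 + 129*sqrt(2)*k^2/4 + 3*sqrt(2)*k/2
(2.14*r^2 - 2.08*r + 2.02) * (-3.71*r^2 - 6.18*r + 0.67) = -7.9394*r^4 - 5.5084*r^3 + 6.794*r^2 - 13.8772*r + 1.3534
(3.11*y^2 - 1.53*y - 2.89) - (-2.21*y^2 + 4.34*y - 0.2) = 5.32*y^2 - 5.87*y - 2.69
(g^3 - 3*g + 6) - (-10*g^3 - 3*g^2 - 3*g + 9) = 11*g^3 + 3*g^2 - 3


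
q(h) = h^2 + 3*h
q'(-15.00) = -27.00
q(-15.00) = 180.00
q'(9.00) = 21.00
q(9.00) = 108.00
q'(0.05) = 3.10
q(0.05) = 0.15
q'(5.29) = 13.58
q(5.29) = 43.85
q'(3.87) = 10.74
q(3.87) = 26.59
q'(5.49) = 13.98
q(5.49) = 46.61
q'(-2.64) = -2.28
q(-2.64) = -0.95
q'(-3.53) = -4.06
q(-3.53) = 1.87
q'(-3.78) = -4.56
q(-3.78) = 2.95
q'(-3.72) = -4.44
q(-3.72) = 2.68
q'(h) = 2*h + 3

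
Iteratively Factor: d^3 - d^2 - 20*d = (d - 5)*(d^2 + 4*d) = d*(d - 5)*(d + 4)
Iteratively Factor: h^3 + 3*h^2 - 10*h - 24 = (h + 2)*(h^2 + h - 12) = (h - 3)*(h + 2)*(h + 4)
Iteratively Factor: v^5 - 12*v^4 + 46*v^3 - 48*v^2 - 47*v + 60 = (v + 1)*(v^4 - 13*v^3 + 59*v^2 - 107*v + 60) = (v - 5)*(v + 1)*(v^3 - 8*v^2 + 19*v - 12) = (v - 5)*(v - 4)*(v + 1)*(v^2 - 4*v + 3) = (v - 5)*(v - 4)*(v - 3)*(v + 1)*(v - 1)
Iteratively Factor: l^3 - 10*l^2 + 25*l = (l - 5)*(l^2 - 5*l) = (l - 5)^2*(l)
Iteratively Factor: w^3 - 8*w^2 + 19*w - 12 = (w - 4)*(w^2 - 4*w + 3) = (w - 4)*(w - 1)*(w - 3)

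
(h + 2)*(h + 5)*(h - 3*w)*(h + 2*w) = h^4 - h^3*w + 7*h^3 - 6*h^2*w^2 - 7*h^2*w + 10*h^2 - 42*h*w^2 - 10*h*w - 60*w^2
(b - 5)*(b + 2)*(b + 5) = b^3 + 2*b^2 - 25*b - 50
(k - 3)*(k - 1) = k^2 - 4*k + 3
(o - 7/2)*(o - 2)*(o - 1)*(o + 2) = o^4 - 9*o^3/2 - o^2/2 + 18*o - 14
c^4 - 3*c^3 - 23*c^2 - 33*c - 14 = (c - 7)*(c + 1)^2*(c + 2)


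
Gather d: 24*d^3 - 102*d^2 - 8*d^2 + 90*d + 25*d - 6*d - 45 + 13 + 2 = 24*d^3 - 110*d^2 + 109*d - 30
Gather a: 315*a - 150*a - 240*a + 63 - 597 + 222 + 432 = 120 - 75*a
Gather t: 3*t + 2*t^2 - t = 2*t^2 + 2*t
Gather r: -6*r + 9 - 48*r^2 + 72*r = -48*r^2 + 66*r + 9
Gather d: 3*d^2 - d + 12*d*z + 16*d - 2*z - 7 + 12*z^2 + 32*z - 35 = 3*d^2 + d*(12*z + 15) + 12*z^2 + 30*z - 42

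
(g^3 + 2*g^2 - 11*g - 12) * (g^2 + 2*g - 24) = g^5 + 4*g^4 - 31*g^3 - 82*g^2 + 240*g + 288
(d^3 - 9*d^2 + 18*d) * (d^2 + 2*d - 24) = d^5 - 7*d^4 - 24*d^3 + 252*d^2 - 432*d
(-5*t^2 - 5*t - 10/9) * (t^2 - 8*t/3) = -5*t^4 + 25*t^3/3 + 110*t^2/9 + 80*t/27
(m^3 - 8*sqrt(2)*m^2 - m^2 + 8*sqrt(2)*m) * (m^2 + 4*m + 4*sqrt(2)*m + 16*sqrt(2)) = m^5 - 4*sqrt(2)*m^4 + 3*m^4 - 68*m^3 - 12*sqrt(2)*m^3 - 192*m^2 + 16*sqrt(2)*m^2 + 256*m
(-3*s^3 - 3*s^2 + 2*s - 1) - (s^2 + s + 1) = -3*s^3 - 4*s^2 + s - 2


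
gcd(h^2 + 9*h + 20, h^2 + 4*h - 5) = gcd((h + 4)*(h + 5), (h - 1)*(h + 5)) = h + 5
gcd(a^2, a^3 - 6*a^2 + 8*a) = a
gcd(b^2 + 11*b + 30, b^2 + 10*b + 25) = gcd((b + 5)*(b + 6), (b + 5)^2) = b + 5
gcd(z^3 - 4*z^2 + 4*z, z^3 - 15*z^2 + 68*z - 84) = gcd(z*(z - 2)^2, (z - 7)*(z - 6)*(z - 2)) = z - 2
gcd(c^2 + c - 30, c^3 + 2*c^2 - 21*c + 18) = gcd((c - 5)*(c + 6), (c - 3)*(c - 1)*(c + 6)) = c + 6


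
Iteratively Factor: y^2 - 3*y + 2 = (y - 2)*(y - 1)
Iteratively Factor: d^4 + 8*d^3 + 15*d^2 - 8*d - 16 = (d + 1)*(d^3 + 7*d^2 + 8*d - 16) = (d + 1)*(d + 4)*(d^2 + 3*d - 4) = (d + 1)*(d + 4)^2*(d - 1)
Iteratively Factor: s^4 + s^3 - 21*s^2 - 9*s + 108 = (s - 3)*(s^3 + 4*s^2 - 9*s - 36) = (s - 3)*(s + 4)*(s^2 - 9) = (s - 3)^2*(s + 4)*(s + 3)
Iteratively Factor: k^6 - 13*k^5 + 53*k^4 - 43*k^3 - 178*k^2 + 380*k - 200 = (k - 5)*(k^5 - 8*k^4 + 13*k^3 + 22*k^2 - 68*k + 40) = (k - 5)*(k + 2)*(k^4 - 10*k^3 + 33*k^2 - 44*k + 20) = (k - 5)*(k - 1)*(k + 2)*(k^3 - 9*k^2 + 24*k - 20) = (k - 5)^2*(k - 1)*(k + 2)*(k^2 - 4*k + 4) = (k - 5)^2*(k - 2)*(k - 1)*(k + 2)*(k - 2)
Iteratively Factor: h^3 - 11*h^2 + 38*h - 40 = (h - 5)*(h^2 - 6*h + 8) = (h - 5)*(h - 4)*(h - 2)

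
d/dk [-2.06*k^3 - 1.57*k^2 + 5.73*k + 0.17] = -6.18*k^2 - 3.14*k + 5.73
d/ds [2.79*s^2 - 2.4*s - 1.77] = 5.58*s - 2.4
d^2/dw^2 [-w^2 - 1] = -2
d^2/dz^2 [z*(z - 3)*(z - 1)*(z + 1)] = 12*z^2 - 18*z - 2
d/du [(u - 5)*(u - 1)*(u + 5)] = 3*u^2 - 2*u - 25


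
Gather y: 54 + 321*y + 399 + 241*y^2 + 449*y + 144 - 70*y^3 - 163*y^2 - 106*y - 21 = -70*y^3 + 78*y^2 + 664*y + 576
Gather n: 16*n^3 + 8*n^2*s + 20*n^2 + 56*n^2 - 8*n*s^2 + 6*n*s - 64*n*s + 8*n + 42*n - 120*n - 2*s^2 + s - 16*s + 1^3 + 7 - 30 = 16*n^3 + n^2*(8*s + 76) + n*(-8*s^2 - 58*s - 70) - 2*s^2 - 15*s - 22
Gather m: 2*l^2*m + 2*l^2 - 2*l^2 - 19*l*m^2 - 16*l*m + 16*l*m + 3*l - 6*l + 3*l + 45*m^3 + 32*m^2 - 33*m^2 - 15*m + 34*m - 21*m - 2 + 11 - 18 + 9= 45*m^3 + m^2*(-19*l - 1) + m*(2*l^2 - 2)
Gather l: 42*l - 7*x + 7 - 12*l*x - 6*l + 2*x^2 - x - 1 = l*(36 - 12*x) + 2*x^2 - 8*x + 6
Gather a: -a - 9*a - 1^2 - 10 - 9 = -10*a - 20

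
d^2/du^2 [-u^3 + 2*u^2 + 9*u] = 4 - 6*u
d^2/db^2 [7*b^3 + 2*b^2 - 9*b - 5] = 42*b + 4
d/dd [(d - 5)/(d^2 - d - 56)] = (d^2 - d - (d - 5)*(2*d - 1) - 56)/(-d^2 + d + 56)^2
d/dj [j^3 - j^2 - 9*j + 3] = 3*j^2 - 2*j - 9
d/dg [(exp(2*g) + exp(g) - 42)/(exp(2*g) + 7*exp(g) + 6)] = 6*(exp(2*g) + 16*exp(g) + 50)*exp(g)/(exp(4*g) + 14*exp(3*g) + 61*exp(2*g) + 84*exp(g) + 36)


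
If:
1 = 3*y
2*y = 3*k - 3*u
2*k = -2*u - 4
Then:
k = -8/9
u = -10/9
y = 1/3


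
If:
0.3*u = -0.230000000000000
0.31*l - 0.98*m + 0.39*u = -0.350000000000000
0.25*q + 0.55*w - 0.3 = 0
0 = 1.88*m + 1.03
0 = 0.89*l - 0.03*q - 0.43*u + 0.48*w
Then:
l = -1.90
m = -0.55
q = -4.42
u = -0.77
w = 2.55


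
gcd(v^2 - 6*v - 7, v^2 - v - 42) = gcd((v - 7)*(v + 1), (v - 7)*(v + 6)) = v - 7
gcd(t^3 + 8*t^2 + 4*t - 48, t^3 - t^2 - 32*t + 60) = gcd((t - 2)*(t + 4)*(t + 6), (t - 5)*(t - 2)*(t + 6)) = t^2 + 4*t - 12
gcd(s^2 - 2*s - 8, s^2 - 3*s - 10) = s + 2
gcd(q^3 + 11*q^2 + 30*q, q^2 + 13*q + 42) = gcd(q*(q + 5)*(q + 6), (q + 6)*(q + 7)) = q + 6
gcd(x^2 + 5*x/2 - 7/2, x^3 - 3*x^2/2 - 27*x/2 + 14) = x^2 + 5*x/2 - 7/2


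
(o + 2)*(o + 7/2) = o^2 + 11*o/2 + 7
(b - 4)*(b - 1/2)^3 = b^4 - 11*b^3/2 + 27*b^2/4 - 25*b/8 + 1/2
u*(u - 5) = u^2 - 5*u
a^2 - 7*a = a*(a - 7)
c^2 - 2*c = c*(c - 2)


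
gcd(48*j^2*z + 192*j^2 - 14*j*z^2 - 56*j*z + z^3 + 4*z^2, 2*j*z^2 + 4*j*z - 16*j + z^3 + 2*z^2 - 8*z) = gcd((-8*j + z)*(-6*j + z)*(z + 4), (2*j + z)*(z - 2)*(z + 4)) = z + 4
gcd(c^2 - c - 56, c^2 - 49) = c + 7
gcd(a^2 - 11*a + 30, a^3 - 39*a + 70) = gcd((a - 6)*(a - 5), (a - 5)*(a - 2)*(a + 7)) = a - 5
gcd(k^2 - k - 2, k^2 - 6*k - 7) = k + 1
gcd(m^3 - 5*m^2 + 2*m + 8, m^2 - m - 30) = 1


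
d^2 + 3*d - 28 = (d - 4)*(d + 7)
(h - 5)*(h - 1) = h^2 - 6*h + 5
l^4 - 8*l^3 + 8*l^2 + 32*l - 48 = (l - 6)*(l - 2)^2*(l + 2)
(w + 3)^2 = w^2 + 6*w + 9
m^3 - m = m*(m - 1)*(m + 1)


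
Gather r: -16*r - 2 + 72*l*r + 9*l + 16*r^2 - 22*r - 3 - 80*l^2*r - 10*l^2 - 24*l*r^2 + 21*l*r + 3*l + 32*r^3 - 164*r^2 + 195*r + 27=-10*l^2 + 12*l + 32*r^3 + r^2*(-24*l - 148) + r*(-80*l^2 + 93*l + 157) + 22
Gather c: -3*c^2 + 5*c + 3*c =-3*c^2 + 8*c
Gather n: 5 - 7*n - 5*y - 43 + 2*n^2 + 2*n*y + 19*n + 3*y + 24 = 2*n^2 + n*(2*y + 12) - 2*y - 14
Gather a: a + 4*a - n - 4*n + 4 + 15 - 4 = 5*a - 5*n + 15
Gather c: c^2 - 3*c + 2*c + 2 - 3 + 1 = c^2 - c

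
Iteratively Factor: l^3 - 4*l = (l)*(l^2 - 4) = l*(l - 2)*(l + 2)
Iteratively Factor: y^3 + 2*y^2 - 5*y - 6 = (y + 1)*(y^2 + y - 6) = (y - 2)*(y + 1)*(y + 3)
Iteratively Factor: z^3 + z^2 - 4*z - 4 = (z - 2)*(z^2 + 3*z + 2) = (z - 2)*(z + 2)*(z + 1)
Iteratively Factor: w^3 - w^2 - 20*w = (w + 4)*(w^2 - 5*w) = (w - 5)*(w + 4)*(w)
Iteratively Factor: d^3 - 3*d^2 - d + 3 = (d - 3)*(d^2 - 1) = (d - 3)*(d - 1)*(d + 1)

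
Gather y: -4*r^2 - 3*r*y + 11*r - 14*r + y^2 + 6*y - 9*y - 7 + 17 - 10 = -4*r^2 - 3*r + y^2 + y*(-3*r - 3)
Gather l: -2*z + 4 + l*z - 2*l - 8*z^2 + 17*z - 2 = l*(z - 2) - 8*z^2 + 15*z + 2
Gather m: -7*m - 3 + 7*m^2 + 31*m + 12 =7*m^2 + 24*m + 9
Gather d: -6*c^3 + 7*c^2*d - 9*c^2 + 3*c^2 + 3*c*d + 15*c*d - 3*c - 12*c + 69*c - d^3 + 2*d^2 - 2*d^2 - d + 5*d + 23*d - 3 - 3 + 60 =-6*c^3 - 6*c^2 + 54*c - d^3 + d*(7*c^2 + 18*c + 27) + 54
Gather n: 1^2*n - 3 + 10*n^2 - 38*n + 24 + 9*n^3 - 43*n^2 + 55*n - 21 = 9*n^3 - 33*n^2 + 18*n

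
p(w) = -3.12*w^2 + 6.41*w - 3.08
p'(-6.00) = 43.85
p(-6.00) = -153.86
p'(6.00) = -31.03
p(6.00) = -76.94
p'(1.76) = -4.57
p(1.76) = -1.46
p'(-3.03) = 25.32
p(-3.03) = -51.15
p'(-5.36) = 39.86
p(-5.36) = -127.07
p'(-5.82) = 42.73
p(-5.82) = -146.07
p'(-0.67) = 10.59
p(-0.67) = -8.78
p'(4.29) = -20.36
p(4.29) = -33.00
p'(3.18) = -13.43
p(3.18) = -14.25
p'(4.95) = -24.48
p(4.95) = -47.80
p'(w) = 6.41 - 6.24*w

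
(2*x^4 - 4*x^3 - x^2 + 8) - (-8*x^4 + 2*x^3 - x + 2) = 10*x^4 - 6*x^3 - x^2 + x + 6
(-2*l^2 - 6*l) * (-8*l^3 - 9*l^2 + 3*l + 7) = 16*l^5 + 66*l^4 + 48*l^3 - 32*l^2 - 42*l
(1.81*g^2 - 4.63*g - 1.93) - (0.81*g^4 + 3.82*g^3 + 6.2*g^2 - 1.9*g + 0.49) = -0.81*g^4 - 3.82*g^3 - 4.39*g^2 - 2.73*g - 2.42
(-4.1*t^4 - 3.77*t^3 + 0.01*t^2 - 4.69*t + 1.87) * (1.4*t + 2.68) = -5.74*t^5 - 16.266*t^4 - 10.0896*t^3 - 6.5392*t^2 - 9.9512*t + 5.0116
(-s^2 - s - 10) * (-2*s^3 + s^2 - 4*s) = 2*s^5 + s^4 + 23*s^3 - 6*s^2 + 40*s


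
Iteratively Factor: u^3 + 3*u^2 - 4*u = (u + 4)*(u^2 - u) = u*(u + 4)*(u - 1)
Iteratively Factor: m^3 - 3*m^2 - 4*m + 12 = (m + 2)*(m^2 - 5*m + 6) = (m - 3)*(m + 2)*(m - 2)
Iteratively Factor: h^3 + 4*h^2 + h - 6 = (h - 1)*(h^2 + 5*h + 6) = (h - 1)*(h + 2)*(h + 3)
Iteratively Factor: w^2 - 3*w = (w - 3)*(w)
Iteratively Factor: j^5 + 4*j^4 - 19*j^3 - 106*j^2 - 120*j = (j)*(j^4 + 4*j^3 - 19*j^2 - 106*j - 120) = j*(j + 2)*(j^3 + 2*j^2 - 23*j - 60) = j*(j + 2)*(j + 4)*(j^2 - 2*j - 15) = j*(j + 2)*(j + 3)*(j + 4)*(j - 5)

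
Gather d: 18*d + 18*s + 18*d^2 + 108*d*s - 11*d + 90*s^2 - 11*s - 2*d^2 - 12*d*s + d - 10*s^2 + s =16*d^2 + d*(96*s + 8) + 80*s^2 + 8*s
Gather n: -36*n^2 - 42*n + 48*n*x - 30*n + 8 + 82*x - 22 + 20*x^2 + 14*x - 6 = -36*n^2 + n*(48*x - 72) + 20*x^2 + 96*x - 20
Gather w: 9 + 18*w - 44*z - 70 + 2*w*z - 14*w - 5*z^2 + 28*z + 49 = w*(2*z + 4) - 5*z^2 - 16*z - 12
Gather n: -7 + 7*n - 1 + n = 8*n - 8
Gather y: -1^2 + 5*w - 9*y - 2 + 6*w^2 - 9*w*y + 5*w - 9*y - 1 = 6*w^2 + 10*w + y*(-9*w - 18) - 4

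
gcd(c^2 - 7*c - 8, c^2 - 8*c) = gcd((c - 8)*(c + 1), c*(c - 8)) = c - 8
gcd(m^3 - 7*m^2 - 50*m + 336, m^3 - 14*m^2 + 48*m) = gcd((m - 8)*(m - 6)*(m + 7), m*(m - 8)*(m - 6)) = m^2 - 14*m + 48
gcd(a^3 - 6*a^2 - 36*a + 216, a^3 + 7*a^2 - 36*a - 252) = a^2 - 36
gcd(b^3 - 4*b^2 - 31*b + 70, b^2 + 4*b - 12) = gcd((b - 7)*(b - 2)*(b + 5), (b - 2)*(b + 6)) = b - 2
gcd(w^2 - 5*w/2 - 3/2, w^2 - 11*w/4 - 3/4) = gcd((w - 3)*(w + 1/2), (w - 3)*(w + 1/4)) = w - 3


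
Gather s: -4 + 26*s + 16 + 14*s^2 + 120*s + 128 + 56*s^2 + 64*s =70*s^2 + 210*s + 140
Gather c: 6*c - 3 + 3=6*c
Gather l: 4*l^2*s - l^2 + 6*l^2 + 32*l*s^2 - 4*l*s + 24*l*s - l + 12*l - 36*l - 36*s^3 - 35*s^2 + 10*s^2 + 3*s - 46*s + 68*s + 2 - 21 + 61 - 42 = l^2*(4*s + 5) + l*(32*s^2 + 20*s - 25) - 36*s^3 - 25*s^2 + 25*s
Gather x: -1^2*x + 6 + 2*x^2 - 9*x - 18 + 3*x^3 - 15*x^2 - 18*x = 3*x^3 - 13*x^2 - 28*x - 12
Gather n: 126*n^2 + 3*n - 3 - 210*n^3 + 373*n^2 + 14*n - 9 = -210*n^3 + 499*n^2 + 17*n - 12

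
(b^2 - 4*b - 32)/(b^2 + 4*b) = (b - 8)/b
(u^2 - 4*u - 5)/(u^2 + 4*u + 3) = (u - 5)/(u + 3)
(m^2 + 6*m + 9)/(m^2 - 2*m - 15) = (m + 3)/(m - 5)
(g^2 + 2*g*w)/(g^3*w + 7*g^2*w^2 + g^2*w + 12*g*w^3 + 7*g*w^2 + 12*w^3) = g*(g + 2*w)/(w*(g^3 + 7*g^2*w + g^2 + 12*g*w^2 + 7*g*w + 12*w^2))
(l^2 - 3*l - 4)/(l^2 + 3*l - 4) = (l^2 - 3*l - 4)/(l^2 + 3*l - 4)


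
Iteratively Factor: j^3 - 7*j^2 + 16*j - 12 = (j - 2)*(j^2 - 5*j + 6) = (j - 3)*(j - 2)*(j - 2)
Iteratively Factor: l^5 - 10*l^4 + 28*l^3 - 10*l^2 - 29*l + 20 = (l - 4)*(l^4 - 6*l^3 + 4*l^2 + 6*l - 5) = (l - 4)*(l + 1)*(l^3 - 7*l^2 + 11*l - 5) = (l - 5)*(l - 4)*(l + 1)*(l^2 - 2*l + 1) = (l - 5)*(l - 4)*(l - 1)*(l + 1)*(l - 1)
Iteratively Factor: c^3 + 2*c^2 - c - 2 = (c + 2)*(c^2 - 1) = (c + 1)*(c + 2)*(c - 1)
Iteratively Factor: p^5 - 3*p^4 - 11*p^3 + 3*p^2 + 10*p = (p + 1)*(p^4 - 4*p^3 - 7*p^2 + 10*p) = (p - 5)*(p + 1)*(p^3 + p^2 - 2*p) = (p - 5)*(p + 1)*(p + 2)*(p^2 - p) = p*(p - 5)*(p + 1)*(p + 2)*(p - 1)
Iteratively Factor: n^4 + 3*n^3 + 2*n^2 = (n + 1)*(n^3 + 2*n^2) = (n + 1)*(n + 2)*(n^2) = n*(n + 1)*(n + 2)*(n)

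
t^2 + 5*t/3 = t*(t + 5/3)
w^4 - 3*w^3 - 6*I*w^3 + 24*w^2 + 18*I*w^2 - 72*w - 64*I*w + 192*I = (w - 3)*(w - 8*I)*(w - 2*I)*(w + 4*I)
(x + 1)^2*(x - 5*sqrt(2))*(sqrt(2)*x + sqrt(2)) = sqrt(2)*x^4 - 10*x^3 + 3*sqrt(2)*x^3 - 30*x^2 + 3*sqrt(2)*x^2 - 30*x + sqrt(2)*x - 10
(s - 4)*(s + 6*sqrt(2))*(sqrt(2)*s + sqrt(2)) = sqrt(2)*s^3 - 3*sqrt(2)*s^2 + 12*s^2 - 36*s - 4*sqrt(2)*s - 48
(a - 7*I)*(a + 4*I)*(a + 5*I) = a^3 + 2*I*a^2 + 43*a + 140*I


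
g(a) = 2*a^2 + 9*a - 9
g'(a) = 4*a + 9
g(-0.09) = -9.79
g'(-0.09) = 8.64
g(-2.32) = -19.12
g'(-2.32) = -0.28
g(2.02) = 17.34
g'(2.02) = 17.08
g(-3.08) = -17.75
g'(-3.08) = -3.32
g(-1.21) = -16.96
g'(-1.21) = 4.16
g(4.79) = 80.00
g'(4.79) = 28.16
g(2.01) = 17.17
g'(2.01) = 17.04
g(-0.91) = -15.53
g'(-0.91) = 5.36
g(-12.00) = 171.00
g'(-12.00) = -39.00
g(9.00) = 234.00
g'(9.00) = 45.00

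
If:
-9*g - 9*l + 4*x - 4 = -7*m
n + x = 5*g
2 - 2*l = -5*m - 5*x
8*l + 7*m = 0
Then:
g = -379*x/486 - 227/243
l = 35*x/54 + 7/27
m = -20*x/27 - 8/27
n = -2381*x/486 - 1135/243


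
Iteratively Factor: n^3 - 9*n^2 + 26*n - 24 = (n - 2)*(n^2 - 7*n + 12) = (n - 3)*(n - 2)*(n - 4)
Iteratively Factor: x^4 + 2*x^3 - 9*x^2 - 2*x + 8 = (x - 1)*(x^3 + 3*x^2 - 6*x - 8) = (x - 1)*(x + 4)*(x^2 - x - 2) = (x - 2)*(x - 1)*(x + 4)*(x + 1)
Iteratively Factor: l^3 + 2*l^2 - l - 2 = (l + 1)*(l^2 + l - 2) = (l + 1)*(l + 2)*(l - 1)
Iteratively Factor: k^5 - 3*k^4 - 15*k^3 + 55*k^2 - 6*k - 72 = (k - 2)*(k^4 - k^3 - 17*k^2 + 21*k + 36) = (k - 3)*(k - 2)*(k^3 + 2*k^2 - 11*k - 12) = (k - 3)^2*(k - 2)*(k^2 + 5*k + 4) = (k - 3)^2*(k - 2)*(k + 1)*(k + 4)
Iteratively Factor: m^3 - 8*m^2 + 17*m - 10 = (m - 2)*(m^2 - 6*m + 5) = (m - 2)*(m - 1)*(m - 5)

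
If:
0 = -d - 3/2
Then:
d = -3/2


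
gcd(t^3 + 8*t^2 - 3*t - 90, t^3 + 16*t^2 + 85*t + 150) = t^2 + 11*t + 30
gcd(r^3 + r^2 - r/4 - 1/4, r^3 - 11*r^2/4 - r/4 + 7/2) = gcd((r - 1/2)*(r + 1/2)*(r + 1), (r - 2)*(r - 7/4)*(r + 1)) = r + 1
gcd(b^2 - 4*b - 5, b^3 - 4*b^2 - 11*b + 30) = b - 5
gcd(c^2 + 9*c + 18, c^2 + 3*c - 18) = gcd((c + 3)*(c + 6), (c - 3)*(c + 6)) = c + 6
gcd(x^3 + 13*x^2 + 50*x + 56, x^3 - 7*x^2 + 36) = x + 2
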